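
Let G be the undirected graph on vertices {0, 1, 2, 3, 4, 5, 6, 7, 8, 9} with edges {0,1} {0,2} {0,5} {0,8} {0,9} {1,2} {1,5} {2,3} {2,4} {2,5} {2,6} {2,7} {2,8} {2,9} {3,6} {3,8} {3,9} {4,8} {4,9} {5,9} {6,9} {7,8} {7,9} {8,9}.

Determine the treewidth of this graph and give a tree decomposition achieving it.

The largest bag has 4 vertices, giving width 3; this decomposition certifies tw(G) ≤ 3. For the lower bound, the 4 vertices {0, 1, 2, 5} are pairwise adjacent, and any tree decomposition puts a clique entirely inside one bag — forcing width ≥ 3. Combining the bounds, tw(G) = 3.

Treewidth 3.
Bags: B1 = {0, 2, 8, 9}  B2 = {0, 2, 5, 9}  B3 = {2, 7, 8, 9}  B4 = {2, 3, 8, 9}  B5 = {2, 4, 8, 9}  B6 = {0, 1, 2, 5}  B7 = {2, 3, 6, 9}
Tree: B1–B2, B1–B3, B1–B4, B1–B5, B2–B6, B4–B7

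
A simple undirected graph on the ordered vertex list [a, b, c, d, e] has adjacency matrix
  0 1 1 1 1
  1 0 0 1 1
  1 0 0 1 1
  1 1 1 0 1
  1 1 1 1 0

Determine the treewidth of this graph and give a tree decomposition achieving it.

Every bag has size at most 4, so the width is 4 − 1 = 3 and tw(G) ≤ 3. On the other hand G contains the 4-clique {a, c, d, e}. A clique must lie in a single bag of any decomposition, so no decomposition can have width below 3. Combining the bounds, tw(G) = 3.

Treewidth 3.
Bags: B1 = {a, c, d, e}  B2 = {a, b, d, e}
Tree: B1–B2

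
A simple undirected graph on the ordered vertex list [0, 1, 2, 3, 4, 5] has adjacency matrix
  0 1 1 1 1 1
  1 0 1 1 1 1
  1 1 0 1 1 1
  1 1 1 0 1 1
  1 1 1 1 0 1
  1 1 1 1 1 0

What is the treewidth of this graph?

5

A width-5 tree decomposition is:
Bags: B1 = {0, 1, 2, 3, 4, 5}
Tree: (single bag)
With just one bag of size 6, the width is 6 − 1 = 5, so tw(G) ≤ 5. On the other hand G contains the 6-clique {0, 1, 2, 3, 4, 5}. A clique must lie in a single bag of any decomposition, so no decomposition can have width below 5. Hence tw(G) = 5 exactly.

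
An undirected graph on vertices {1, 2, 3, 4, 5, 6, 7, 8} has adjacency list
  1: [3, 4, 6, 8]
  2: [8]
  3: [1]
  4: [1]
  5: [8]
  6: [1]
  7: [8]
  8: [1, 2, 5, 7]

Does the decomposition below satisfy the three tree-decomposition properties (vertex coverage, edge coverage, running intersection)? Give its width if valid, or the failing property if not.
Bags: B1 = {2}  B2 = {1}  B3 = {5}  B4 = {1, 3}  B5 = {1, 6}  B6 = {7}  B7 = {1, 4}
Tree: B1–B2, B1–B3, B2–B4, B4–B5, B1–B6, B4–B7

A tree decomposition must satisfy three properties: every vertex lies in some bag; for every edge, both endpoints lie together in some bag; and for every vertex, the bags containing it form a connected subtree. Here vertex 8 appears in no bag, so the decomposition is invalid.

No — vertex 8 appears in no bag.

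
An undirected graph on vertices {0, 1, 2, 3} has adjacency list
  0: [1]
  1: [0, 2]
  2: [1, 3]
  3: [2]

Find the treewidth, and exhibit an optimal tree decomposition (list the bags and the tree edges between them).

Each bag holds 2 vertices, so the decomposition has width 1, which upper-bounds the treewidth. Since G has at least one edge (e.g. 3–2), it is not an edgeless graph, so tw(G) ≥ 1. Therefore the treewidth is 1.

Treewidth 1.
One such decomposition:
Bags: B1 = {2, 3}  B2 = {1, 2}  B3 = {0, 1}
Tree: B1–B2, B2–B3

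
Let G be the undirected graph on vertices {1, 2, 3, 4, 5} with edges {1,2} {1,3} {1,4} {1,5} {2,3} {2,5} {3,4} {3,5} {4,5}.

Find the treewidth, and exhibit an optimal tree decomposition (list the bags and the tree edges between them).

Every bag has size at most 4, so the width is 4 − 1 = 3 and tw(G) ≤ 3. For the lower bound, the 4 vertices {1, 2, 3, 5} are pairwise adjacent, and any tree decomposition puts a clique entirely inside one bag — forcing width ≥ 3. Therefore the treewidth is 3.

Treewidth 3.
One optimal decomposition is:
Bags: B1 = {1, 3, 4, 5}  B2 = {1, 2, 3, 5}
Tree: B1–B2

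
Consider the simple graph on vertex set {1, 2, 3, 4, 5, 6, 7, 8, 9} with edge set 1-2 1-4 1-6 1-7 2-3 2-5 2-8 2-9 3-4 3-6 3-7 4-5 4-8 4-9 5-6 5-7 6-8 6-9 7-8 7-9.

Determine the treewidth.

4

A width-4 tree decomposition is:
Bags: B1 = {2, 3, 4, 6, 7}  B2 = {2, 4, 5, 6, 7}  B3 = {1, 2, 4, 6, 7}  B4 = {2, 4, 6, 7, 9}  B5 = {2, 4, 6, 7, 8}
Tree: B1–B2, B2–B3, B3–B4, B4–B5
Every bag has size at most 5, so the width is 5 − 1 = 4 and tw(G) ≤ 4. For the lower bound: the 5 vertex sets {3,7}, {2,5}, {1,6}, {4}, {9} are disjoint, each induces a connected subgraph, and every pair is joined by at least one edge of G. Contracting each set to a single vertex therefore yields K_{5} as a minor, and since treewidth is minor-monotone, tw(G) ≥ tw(K_{5}) = 4. The upper and lower bounds meet at 4, so that is the treewidth.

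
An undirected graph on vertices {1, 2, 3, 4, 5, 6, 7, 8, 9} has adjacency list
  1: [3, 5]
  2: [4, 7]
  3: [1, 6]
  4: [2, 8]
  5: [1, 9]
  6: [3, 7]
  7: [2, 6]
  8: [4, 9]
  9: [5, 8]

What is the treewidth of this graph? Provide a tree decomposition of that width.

Each bag holds 3 vertices, so the decomposition has width 2, which upper-bounds the treewidth. For the lower bound, G contains the cycle 4–2–7–6–3–1–5–9–8–4, so G is not a forest; only forests have treewidth ≤ 1, hence tw(G) ≥ 2. The upper and lower bounds meet at 2, so that is the treewidth.

Treewidth 2.
Bags: B1 = {2, 4, 7}  B2 = {4, 6, 7}  B3 = {3, 4, 6}  B4 = {1, 3, 4}  B5 = {1, 4, 5}  B6 = {4, 5, 9}  B7 = {4, 8, 9}
Tree: B1–B2, B2–B3, B3–B4, B4–B5, B5–B6, B6–B7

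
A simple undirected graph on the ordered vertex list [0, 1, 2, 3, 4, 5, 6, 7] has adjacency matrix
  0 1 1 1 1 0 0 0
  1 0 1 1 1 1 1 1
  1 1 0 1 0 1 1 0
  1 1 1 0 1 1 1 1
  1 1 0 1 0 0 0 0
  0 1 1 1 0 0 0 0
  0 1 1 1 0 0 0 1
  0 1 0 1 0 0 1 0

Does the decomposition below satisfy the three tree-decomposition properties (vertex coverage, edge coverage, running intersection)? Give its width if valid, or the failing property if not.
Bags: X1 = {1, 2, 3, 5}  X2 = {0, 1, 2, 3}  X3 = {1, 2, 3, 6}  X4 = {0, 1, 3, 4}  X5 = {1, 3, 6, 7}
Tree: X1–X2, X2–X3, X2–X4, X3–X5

Yes; width 3.

Checking the three conditions: (i) the bags cover all of {0, 1, 2, 3, 4, 5, 6, 7}; (ii) for each edge, some bag contains both endpoints; (iii) the bags containing any fixed vertex form a subtree. All hold, so the decomposition is valid with width 4 − 1 = 3.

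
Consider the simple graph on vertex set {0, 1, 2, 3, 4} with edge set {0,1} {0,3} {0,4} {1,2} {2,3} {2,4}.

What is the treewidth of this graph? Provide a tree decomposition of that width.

Treewidth 2.
One optimal decomposition is:
Bags: B1 = {0, 2, 4}  B2 = {0, 2, 3}  B3 = {0, 1, 2}
Tree: B1–B2, B2–B3

Every bag has size at most 3, so the width is 3 − 1 = 2 and tw(G) ≤ 2. For the lower bound, G contains the cycle 4–0–3–2–4, so G is not a forest; only forests have treewidth ≤ 1, hence tw(G) ≥ 2. Hence tw(G) = 2 exactly.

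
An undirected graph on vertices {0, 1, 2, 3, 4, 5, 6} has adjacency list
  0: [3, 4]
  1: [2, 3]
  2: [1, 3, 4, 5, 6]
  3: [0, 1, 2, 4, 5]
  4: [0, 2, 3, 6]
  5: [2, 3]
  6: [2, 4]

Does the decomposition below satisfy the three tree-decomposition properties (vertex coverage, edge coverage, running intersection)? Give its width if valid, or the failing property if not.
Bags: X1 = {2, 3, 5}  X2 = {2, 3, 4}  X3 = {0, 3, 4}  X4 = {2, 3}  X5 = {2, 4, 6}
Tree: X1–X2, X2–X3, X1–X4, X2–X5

No — vertex 1 appears in no bag.

A tree decomposition must satisfy three properties: every vertex lies in some bag; for every edge, both endpoints lie together in some bag; and for every vertex, the bags containing it form a connected subtree. Here vertex 1 appears in no bag, so the decomposition is invalid.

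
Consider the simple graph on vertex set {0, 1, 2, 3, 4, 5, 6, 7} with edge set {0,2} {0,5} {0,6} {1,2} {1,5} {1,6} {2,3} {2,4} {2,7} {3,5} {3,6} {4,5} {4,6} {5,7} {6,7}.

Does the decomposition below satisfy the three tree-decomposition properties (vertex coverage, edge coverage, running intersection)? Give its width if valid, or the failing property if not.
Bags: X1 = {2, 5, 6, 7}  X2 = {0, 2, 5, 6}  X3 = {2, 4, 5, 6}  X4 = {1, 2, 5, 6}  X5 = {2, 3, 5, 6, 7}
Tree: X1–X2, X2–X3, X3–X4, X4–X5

A tree decomposition must satisfy three properties: every vertex lies in some bag; for every edge, both endpoints lie together in some bag; and for every vertex, the bags containing it form a connected subtree. Here bags containing vertex 7 are not connected in the tree, so the decomposition is invalid.

No — bags containing vertex 7 are not connected in the tree.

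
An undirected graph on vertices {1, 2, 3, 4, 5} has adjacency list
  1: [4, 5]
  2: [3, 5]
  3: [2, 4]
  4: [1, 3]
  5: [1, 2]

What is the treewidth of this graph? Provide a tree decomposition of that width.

Treewidth 2.
One optimal decomposition is:
Bags: B1 = {1, 4, 5}  B2 = {2, 4, 5}  B3 = {2, 3, 4}
Tree: B1–B2, B2–B3

The largest bag has 3 vertices, giving width 2; this decomposition certifies tw(G) ≤ 2. Since 4–1–5–2–3–4 is a cycle in G, G is not acyclic. Forests are exactly the graphs of treewidth ≤ 1, so tw(G) ≥ 2. Hence tw(G) = 2 exactly.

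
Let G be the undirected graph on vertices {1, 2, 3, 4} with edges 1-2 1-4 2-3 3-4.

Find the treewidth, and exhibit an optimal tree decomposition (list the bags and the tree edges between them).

The largest bag has 3 vertices, giving width 2; this decomposition certifies tw(G) ≤ 2. Since 2–1–4–3–2 is a cycle in G, G is not acyclic. Forests are exactly the graphs of treewidth ≤ 1, so tw(G) ≥ 2. Combining the bounds, tw(G) = 2.

Treewidth 2.
Bags: B1 = {1, 2, 4}  B2 = {2, 3, 4}
Tree: B1–B2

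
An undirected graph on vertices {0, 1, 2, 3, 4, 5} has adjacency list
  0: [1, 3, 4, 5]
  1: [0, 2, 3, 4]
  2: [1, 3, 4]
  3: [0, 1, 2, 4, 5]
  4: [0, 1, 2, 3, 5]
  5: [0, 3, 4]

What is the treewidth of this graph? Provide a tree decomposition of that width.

The largest bag has 4 vertices, giving width 3; this decomposition certifies tw(G) ≤ 3. On the other hand G contains the 4-clique {0, 1, 3, 4}. A clique must lie in a single bag of any decomposition, so no decomposition can have width below 3. Hence tw(G) = 3 exactly.

Treewidth 3.
One such decomposition:
Bags: B1 = {0, 1, 3, 4}  B2 = {1, 2, 3, 4}  B3 = {0, 3, 4, 5}
Tree: B1–B2, B1–B3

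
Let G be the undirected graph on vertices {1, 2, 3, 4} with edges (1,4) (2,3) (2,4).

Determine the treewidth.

A width-1 tree decomposition is:
Bags: B1 = {1, 4}  B2 = {2, 4}  B3 = {2, 3}
Tree: B1–B2, B2–B3
Each bag holds 2 vertices, so the decomposition has width 1, which upper-bounds the treewidth. G has an edge, so its treewidth is at least 1. Hence tw(G) = 1 exactly.

1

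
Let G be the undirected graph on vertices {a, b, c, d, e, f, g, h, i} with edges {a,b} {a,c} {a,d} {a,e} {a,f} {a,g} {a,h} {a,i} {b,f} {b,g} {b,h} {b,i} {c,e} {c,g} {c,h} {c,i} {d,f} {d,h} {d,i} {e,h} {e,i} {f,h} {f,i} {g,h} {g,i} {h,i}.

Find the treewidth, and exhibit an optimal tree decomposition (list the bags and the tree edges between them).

Each bag holds 5 vertices, so the decomposition has width 4, which upper-bounds the treewidth. On the other hand G contains the 5-clique {a, c, g, h, i}. A clique must lie in a single bag of any decomposition, so no decomposition can have width below 4. The upper and lower bounds meet at 4, so that is the treewidth.

Treewidth 4.
One optimal decomposition is:
Bags: B1 = {a, b, g, h, i}  B2 = {a, b, f, h, i}  B3 = {a, c, g, h, i}  B4 = {a, d, f, h, i}  B5 = {a, c, e, h, i}
Tree: B1–B2, B1–B3, B2–B4, B3–B5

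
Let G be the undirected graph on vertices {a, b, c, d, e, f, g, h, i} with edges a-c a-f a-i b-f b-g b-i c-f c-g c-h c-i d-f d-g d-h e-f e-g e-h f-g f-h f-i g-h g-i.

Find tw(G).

A width-3 tree decomposition is:
Bags: B1 = {c, f, g, i}  B2 = {c, f, g, h}  B3 = {d, f, g, h}  B4 = {b, f, g, i}  B5 = {a, c, f, i}  B6 = {e, f, g, h}
Tree: B1–B2, B2–B3, B1–B4, B1–B5, B3–B6
Every bag has size at most 4, so the width is 4 − 1 = 3 and tw(G) ≤ 3. For the lower bound, the 4 vertices {d, f, g, h} are pairwise adjacent, and any tree decomposition puts a clique entirely inside one bag — forcing width ≥ 3. Hence tw(G) = 3 exactly.

3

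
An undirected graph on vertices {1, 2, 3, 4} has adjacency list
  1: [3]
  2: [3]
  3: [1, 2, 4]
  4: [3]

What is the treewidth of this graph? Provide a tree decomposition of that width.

The largest bag has 2 vertices, giving width 1; this decomposition certifies tw(G) ≤ 1. Any graph with an edge has treewidth ≥ 1, and G has the edge 3–4. Hence tw(G) = 1 exactly.

Treewidth 1.
One optimal decomposition is:
Bags: B1 = {3, 4}  B2 = {2, 3}  B3 = {1, 3}
Tree: B1–B2, B1–B3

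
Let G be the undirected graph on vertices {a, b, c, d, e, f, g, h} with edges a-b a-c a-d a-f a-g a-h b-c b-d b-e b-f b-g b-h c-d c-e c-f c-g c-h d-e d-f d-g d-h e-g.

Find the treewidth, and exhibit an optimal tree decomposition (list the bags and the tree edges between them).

Every bag has size at most 5, so the width is 5 − 1 = 4 and tw(G) ≤ 4. On the other hand G contains the 5-clique {b, c, d, e, g}. A clique must lie in a single bag of any decomposition, so no decomposition can have width below 4. Combining the bounds, tw(G) = 4.

Treewidth 4.
Bags: B1 = {b, c, d, e, g}  B2 = {a, b, c, d, g}  B3 = {a, b, c, d, h}  B4 = {a, b, c, d, f}
Tree: B1–B2, B2–B3, B3–B4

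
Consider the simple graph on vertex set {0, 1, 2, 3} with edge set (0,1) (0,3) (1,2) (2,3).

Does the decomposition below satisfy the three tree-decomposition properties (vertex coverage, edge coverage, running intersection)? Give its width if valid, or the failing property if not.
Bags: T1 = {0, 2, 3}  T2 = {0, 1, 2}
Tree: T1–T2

Checking the three conditions: (i) the bags cover all of {0, 1, 2, 3}; (ii) for each edge, some bag contains both endpoints; (iii) the bags containing any fixed vertex form a subtree. All hold, so the decomposition is valid with width 3 − 1 = 2.

Yes; width 2.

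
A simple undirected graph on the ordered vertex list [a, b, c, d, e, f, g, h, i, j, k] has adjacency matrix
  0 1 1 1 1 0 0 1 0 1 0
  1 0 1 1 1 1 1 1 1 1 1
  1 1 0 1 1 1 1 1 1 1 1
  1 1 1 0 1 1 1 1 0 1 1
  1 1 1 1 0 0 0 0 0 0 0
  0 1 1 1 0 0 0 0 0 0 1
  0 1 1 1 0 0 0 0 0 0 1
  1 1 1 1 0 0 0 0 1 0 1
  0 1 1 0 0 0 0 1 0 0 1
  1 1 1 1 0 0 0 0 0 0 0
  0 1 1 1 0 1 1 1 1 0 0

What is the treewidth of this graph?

4

A width-4 tree decomposition is:
Bags: B1 = {b, c, d, h, k}  B2 = {b, c, d, f, k}  B3 = {a, b, c, d, h}  B4 = {a, b, c, d, j}  B5 = {b, c, d, g, k}  B6 = {a, b, c, d, e}  B7 = {b, c, h, i, k}
Tree: B1–B2, B1–B3, B3–B4, B2–B5, B3–B6, B1–B7
The largest bag has 5 vertices, giving width 4; this decomposition certifies tw(G) ≤ 4. On the other hand G contains the 5-clique {a, b, c, d, j}. A clique must lie in a single bag of any decomposition, so no decomposition can have width below 4. Therefore the treewidth is 4.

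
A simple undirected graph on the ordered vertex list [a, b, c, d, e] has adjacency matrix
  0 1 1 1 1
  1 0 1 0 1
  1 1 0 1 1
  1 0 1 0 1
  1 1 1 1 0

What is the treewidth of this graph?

3

A width-3 tree decomposition is:
Bags: B1 = {a, c, d, e}  B2 = {a, b, c, e}
Tree: B1–B2
Every bag has size at most 4, so the width is 4 − 1 = 3 and tw(G) ≤ 3. On the other hand G contains the 4-clique {a, c, d, e}. A clique must lie in a single bag of any decomposition, so no decomposition can have width below 3. Therefore the treewidth is 3.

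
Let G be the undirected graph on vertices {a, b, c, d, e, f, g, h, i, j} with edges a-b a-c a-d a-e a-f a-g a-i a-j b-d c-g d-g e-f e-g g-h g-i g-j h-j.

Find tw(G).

2

A width-2 tree decomposition is:
Bags: B1 = {a, g, i}  B2 = {a, g, j}  B3 = {a, e, g}  B4 = {g, h, j}  B5 = {a, d, g}  B6 = {a, e, f}  B7 = {a, b, d}  B8 = {a, c, g}
Tree: B1–B2, B2–B3, B2–B4, B1–B5, B3–B6, B5–B7, B5–B8
Every bag has size at most 3, so the width is 3 − 1 = 2 and tw(G) ≤ 2. Conversely, {g, h, j} is a clique of size 3, and the vertices of any clique must share a bag in every tree decomposition; so some bag has ≥ 3 vertices and tw(G) ≥ 2. Combining the bounds, tw(G) = 2.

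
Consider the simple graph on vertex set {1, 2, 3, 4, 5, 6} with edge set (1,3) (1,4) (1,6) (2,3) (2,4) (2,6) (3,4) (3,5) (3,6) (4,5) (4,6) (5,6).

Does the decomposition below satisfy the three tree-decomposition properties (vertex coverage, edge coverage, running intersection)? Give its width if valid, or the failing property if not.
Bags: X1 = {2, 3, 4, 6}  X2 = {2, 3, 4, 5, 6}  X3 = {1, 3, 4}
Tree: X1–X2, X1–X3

A tree decomposition must satisfy three properties: every vertex lies in some bag; for every edge, both endpoints lie together in some bag; and for every vertex, the bags containing it form a connected subtree. Here edge (6,1) lies in no bag, so the decomposition is invalid.

No — edge (6,1) lies in no bag.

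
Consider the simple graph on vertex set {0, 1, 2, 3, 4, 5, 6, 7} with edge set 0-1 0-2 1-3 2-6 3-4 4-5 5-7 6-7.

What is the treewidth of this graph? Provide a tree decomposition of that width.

Treewidth 2.
One such decomposition:
Bags: B1 = {0, 2, 6}  B2 = {0, 6, 7}  B3 = {0, 5, 7}  B4 = {0, 4, 5}  B5 = {0, 3, 4}  B6 = {0, 1, 3}
Tree: B1–B2, B2–B3, B3–B4, B4–B5, B5–B6

Every bag has size at most 3, so the width is 3 − 1 = 2 and tw(G) ≤ 2. For the lower bound, G contains the cycle 0–2–6–7–5–4–3–1–0, so G is not a forest; only forests have treewidth ≤ 1, hence tw(G) ≥ 2. Therefore the treewidth is 2.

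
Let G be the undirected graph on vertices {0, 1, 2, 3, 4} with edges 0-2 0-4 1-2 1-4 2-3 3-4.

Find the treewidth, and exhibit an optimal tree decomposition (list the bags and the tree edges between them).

Treewidth 2.
One such decomposition:
Bags: B1 = {2, 3, 4}  B2 = {0, 2, 4}  B3 = {1, 2, 4}
Tree: B1–B2, B2–B3

The largest bag has 3 vertices, giving width 2; this decomposition certifies tw(G) ≤ 2. The edges 2–3–4–0–2 form a cycle, so G is not a tree and its treewidth is at least 2. Hence tw(G) = 2 exactly.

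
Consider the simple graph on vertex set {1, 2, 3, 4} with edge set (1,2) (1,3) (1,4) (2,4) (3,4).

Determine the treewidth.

2

A width-2 tree decomposition is:
Bags: B1 = {1, 2, 4}  B2 = {1, 3, 4}
Tree: B1–B2
The largest bag has 3 vertices, giving width 2; this decomposition certifies tw(G) ≤ 2. On the other hand G contains the 3-clique {1, 2, 4}. A clique must lie in a single bag of any decomposition, so no decomposition can have width below 2. Therefore the treewidth is 2.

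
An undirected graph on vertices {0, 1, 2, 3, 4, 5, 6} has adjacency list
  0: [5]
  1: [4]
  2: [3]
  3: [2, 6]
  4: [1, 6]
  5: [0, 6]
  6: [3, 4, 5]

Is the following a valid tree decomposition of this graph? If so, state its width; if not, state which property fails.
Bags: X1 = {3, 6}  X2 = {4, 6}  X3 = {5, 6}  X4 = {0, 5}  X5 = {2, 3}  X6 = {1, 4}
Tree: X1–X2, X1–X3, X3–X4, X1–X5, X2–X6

Checking the three conditions: (i) the bags cover all of {0, 1, 2, 3, 4, 5, 6}; (ii) for each edge, some bag contains both endpoints; (iii) the bags containing any fixed vertex form a subtree. All hold, so the decomposition is valid with width 2 − 1 = 1.

Yes; width 1.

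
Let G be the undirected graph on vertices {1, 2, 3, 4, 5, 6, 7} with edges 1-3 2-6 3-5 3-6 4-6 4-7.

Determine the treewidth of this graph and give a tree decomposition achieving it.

The largest bag has 2 vertices, giving width 1; this decomposition certifies tw(G) ≤ 1. Since G has at least one edge (e.g. 6–3), it is not an edgeless graph, so tw(G) ≥ 1. Therefore the treewidth is 1.

Treewidth 1.
One such decomposition:
Bags: B1 = {3, 6}  B2 = {4, 6}  B3 = {4, 7}  B4 = {2, 6}  B5 = {3, 5}  B6 = {1, 3}
Tree: B1–B2, B2–B3, B2–B4, B1–B5, B5–B6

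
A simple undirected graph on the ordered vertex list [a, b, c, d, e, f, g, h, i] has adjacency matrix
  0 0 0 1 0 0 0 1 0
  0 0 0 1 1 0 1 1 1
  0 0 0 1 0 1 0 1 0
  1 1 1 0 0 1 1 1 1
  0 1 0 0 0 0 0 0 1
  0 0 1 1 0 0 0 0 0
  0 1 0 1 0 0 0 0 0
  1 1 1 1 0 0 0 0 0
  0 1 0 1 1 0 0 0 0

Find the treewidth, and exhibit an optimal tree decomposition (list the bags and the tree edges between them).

Treewidth 2.
One such decomposition:
Bags: B1 = {b, d, i}  B2 = {b, e, i}  B3 = {b, d, g}  B4 = {b, d, h}  B5 = {c, d, h}  B6 = {a, d, h}  B7 = {c, d, f}
Tree: B1–B2, B1–B3, B3–B4, B4–B5, B4–B6, B5–B7

Each bag holds 3 vertices, so the decomposition has width 2, which upper-bounds the treewidth. For the lower bound, the 3 vertices {b, d, g} are pairwise adjacent, and any tree decomposition puts a clique entirely inside one bag — forcing width ≥ 2. Combining the bounds, tw(G) = 2.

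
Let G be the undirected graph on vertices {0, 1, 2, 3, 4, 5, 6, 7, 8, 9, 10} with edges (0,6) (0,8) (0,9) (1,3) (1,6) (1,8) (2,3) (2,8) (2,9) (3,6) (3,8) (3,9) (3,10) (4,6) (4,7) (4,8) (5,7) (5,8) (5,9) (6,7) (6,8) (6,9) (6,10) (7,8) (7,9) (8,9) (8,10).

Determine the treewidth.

A width-3 tree decomposition is:
Bags: B1 = {3, 6, 8, 10}  B2 = {3, 6, 8, 9}  B3 = {6, 7, 8, 9}  B4 = {2, 3, 8, 9}  B5 = {5, 7, 8, 9}  B6 = {4, 6, 7, 8}  B7 = {0, 6, 8, 9}  B8 = {1, 3, 6, 8}
Tree: B1–B2, B2–B3, B2–B4, B3–B5, B3–B6, B2–B7, B1–B8
Every bag has size at most 4, so the width is 4 − 1 = 3 and tw(G) ≤ 3. On the other hand G contains the 4-clique {2, 3, 8, 9}. A clique must lie in a single bag of any decomposition, so no decomposition can have width below 3. The upper and lower bounds meet at 3, so that is the treewidth.

3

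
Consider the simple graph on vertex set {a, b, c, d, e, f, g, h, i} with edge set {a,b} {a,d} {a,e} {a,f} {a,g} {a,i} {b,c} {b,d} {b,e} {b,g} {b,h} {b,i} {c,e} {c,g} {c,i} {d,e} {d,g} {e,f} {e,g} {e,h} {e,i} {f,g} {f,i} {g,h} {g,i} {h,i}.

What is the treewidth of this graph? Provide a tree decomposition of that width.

Treewidth 4.
Bags: B1 = {b, c, e, g, i}  B2 = {a, b, e, g, i}  B3 = {a, b, d, e, g}  B4 = {a, e, f, g, i}  B5 = {b, e, g, h, i}
Tree: B1–B2, B2–B3, B2–B4, B1–B5

Each bag holds 5 vertices, so the decomposition has width 4, which upper-bounds the treewidth. On the other hand G contains the 5-clique {a, e, f, g, i}. A clique must lie in a single bag of any decomposition, so no decomposition can have width below 4. The upper and lower bounds meet at 4, so that is the treewidth.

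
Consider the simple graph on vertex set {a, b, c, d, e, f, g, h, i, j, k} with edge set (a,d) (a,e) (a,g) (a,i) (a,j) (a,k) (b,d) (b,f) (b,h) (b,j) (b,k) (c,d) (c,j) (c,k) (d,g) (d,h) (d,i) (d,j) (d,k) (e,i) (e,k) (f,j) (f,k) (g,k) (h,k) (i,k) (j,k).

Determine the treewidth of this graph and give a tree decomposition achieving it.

Each bag holds 4 vertices, so the decomposition has width 3, which upper-bounds the treewidth. On the other hand G contains the 4-clique {b, d, h, k}. A clique must lie in a single bag of any decomposition, so no decomposition can have width below 3. Therefore the treewidth is 3.

Treewidth 3.
One optimal decomposition is:
Bags: B1 = {b, d, h, k}  B2 = {b, d, j, k}  B3 = {a, d, j, k}  B4 = {b, f, j, k}  B5 = {a, d, i, k}  B6 = {a, e, i, k}  B7 = {c, d, j, k}  B8 = {a, d, g, k}
Tree: B1–B2, B2–B3, B2–B4, B3–B5, B5–B6, B3–B7, B3–B8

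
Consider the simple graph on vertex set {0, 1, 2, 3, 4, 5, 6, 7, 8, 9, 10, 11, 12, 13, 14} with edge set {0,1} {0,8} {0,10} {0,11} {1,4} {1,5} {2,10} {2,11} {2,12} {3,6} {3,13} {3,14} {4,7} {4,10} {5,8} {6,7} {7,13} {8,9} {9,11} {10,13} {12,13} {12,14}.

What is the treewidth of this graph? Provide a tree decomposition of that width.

Treewidth 3.
One optimal decomposition is:
Bags: B1 = {3, 6, 12, 14}  B2 = {3, 6, 12, 13}  B3 = {6, 7, 12, 13}  B4 = {2, 7, 12, 13}  B5 = {2, 7, 10, 13}  B6 = {2, 4, 7, 10}  B7 = {2, 4, 10, 11}  B8 = {0, 4, 10, 11}  B9 = {0, 1, 4, 11}  B10 = {0, 1, 9, 11}  B11 = {0, 1, 8, 9}  B12 = {1, 5, 8, 9}
Tree: B1–B2, B2–B3, B3–B4, B4–B5, B5–B6, B6–B7, B7–B8, B8–B9, B9–B10, B10–B11, B11–B12

Each bag holds 4 vertices, so the decomposition has width 3, which upper-bounds the treewidth. For the lower bound: the 4 vertex sets {3,6,14}, {12}, {13}, {2,4,7,10} are disjoint, each induces a connected subgraph, and every pair is joined by at least one edge of G. Contracting each set to a single vertex therefore yields K_{4} as a minor, and since treewidth is minor-monotone, tw(G) ≥ tw(K_{4}) = 3. Therefore the treewidth is 3.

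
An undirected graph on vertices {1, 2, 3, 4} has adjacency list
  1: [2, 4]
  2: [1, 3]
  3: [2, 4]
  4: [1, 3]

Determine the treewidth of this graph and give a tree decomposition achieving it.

Every bag has size at most 3, so the width is 3 − 1 = 2 and tw(G) ≤ 2. Since 3–4–1–2–3 is a cycle in G, G is not acyclic. Forests are exactly the graphs of treewidth ≤ 1, so tw(G) ≥ 2. Therefore the treewidth is 2.

Treewidth 2.
One optimal decomposition is:
Bags: B1 = {1, 3, 4}  B2 = {1, 2, 3}
Tree: B1–B2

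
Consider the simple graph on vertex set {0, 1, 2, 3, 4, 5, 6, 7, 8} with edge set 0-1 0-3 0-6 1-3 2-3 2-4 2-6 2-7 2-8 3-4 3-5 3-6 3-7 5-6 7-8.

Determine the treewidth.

A width-2 tree decomposition is:
Bags: B1 = {2, 3, 6}  B2 = {2, 3, 7}  B3 = {3, 5, 6}  B4 = {2, 3, 4}  B5 = {2, 7, 8}  B6 = {0, 3, 6}  B7 = {0, 1, 3}
Tree: B1–B2, B1–B3, B1–B4, B2–B5, B1–B6, B6–B7
Every bag has size at most 3, so the width is 3 − 1 = 2 and tw(G) ≤ 2. For the lower bound, the 3 vertices {2, 7, 8} are pairwise adjacent, and any tree decomposition puts a clique entirely inside one bag — forcing width ≥ 2. Therefore the treewidth is 2.

2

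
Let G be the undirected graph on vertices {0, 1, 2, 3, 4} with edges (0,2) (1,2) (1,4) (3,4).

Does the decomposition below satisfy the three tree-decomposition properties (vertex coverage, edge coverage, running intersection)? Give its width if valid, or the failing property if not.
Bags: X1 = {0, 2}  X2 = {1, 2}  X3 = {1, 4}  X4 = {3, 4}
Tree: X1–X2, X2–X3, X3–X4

Yes; width 1.

Checking the three conditions: (i) the bags cover all of {0, 1, 2, 3, 4}; (ii) for each edge, some bag contains both endpoints; (iii) the bags containing any fixed vertex form a subtree. All hold, so the decomposition is valid with width 2 − 1 = 1.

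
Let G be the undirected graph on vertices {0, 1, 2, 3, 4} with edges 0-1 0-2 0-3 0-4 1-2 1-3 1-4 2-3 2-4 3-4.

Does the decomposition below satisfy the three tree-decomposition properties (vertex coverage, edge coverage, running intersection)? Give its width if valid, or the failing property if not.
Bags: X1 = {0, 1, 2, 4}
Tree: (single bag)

A tree decomposition must satisfy three properties: every vertex lies in some bag; for every edge, both endpoints lie together in some bag; and for every vertex, the bags containing it form a connected subtree. Here vertex 3 appears in no bag, so the decomposition is invalid.

No — vertex 3 appears in no bag.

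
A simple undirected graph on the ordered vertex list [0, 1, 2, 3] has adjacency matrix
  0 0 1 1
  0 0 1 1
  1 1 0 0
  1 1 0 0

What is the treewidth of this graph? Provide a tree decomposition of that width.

Every bag has size at most 3, so the width is 3 − 1 = 2 and tw(G) ≤ 2. Since 2–1–3–0–2 is a cycle in G, G is not acyclic. Forests are exactly the graphs of treewidth ≤ 1, so tw(G) ≥ 2. The upper and lower bounds meet at 2, so that is the treewidth.

Treewidth 2.
Bags: B1 = {1, 2, 3}  B2 = {0, 2, 3}
Tree: B1–B2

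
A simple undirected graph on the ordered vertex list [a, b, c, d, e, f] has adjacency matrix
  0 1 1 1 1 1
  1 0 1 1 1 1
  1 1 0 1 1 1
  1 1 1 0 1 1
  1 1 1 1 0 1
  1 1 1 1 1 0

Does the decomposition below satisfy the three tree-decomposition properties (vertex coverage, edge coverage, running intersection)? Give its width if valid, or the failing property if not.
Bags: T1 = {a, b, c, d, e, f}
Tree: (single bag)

Vertex coverage: the bags together contain {a, b, c, d, e, f}, the full vertex set. Edge coverage: each edge of G has both endpoints in at least one bag. Running intersection: for every vertex, the bags containing it form a connected subtree. All three properties hold, so this is a valid tree decomposition of width max|bag| − 1 = 5, and hence tw(G) ≤ 5.

Yes; width 5.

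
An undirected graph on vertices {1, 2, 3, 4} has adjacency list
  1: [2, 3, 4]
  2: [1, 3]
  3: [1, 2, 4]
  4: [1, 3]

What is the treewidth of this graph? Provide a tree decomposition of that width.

Treewidth 2.
One such decomposition:
Bags: B1 = {1, 3, 4}  B2 = {1, 2, 3}
Tree: B1–B2

The largest bag has 3 vertices, giving width 2; this decomposition certifies tw(G) ≤ 2. For the lower bound, the 3 vertices {1, 2, 3} are pairwise adjacent, and any tree decomposition puts a clique entirely inside one bag — forcing width ≥ 2. Combining the bounds, tw(G) = 2.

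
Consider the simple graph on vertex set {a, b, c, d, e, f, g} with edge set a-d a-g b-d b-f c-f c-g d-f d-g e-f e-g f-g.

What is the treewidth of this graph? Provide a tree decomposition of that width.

The largest bag has 3 vertices, giving width 2; this decomposition certifies tw(G) ≤ 2. On the other hand G contains the 3-clique {a, d, g}. A clique must lie in a single bag of any decomposition, so no decomposition can have width below 2. The upper and lower bounds meet at 2, so that is the treewidth.

Treewidth 2.
One optimal decomposition is:
Bags: B1 = {d, f, g}  B2 = {a, d, g}  B3 = {c, f, g}  B4 = {e, f, g}  B5 = {b, d, f}
Tree: B1–B2, B1–B3, B3–B4, B1–B5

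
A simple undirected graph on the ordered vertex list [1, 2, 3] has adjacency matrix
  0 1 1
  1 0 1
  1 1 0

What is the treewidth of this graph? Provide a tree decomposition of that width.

Treewidth 2.
One such decomposition:
Bags: B1 = {1, 2, 3}
Tree: (single bag)

A single bag containing all 3 vertices is trivially a valid decomposition of width 2. Conversely, {1, 2, 3} is a clique of size 3, and the vertices of any clique must share a bag in every tree decomposition; so some bag has ≥ 3 vertices and tw(G) ≥ 2. The upper and lower bounds meet at 2, so that is the treewidth.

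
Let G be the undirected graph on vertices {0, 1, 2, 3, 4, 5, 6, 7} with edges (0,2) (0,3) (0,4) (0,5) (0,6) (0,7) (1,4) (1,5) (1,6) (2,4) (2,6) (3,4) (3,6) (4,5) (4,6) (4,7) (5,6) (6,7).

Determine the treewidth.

3

A width-3 tree decomposition is:
Bags: B1 = {0, 4, 5, 6}  B2 = {0, 2, 4, 6}  B3 = {1, 4, 5, 6}  B4 = {0, 3, 4, 6}  B5 = {0, 4, 6, 7}
Tree: B1–B2, B1–B3, B1–B4, B2–B5
Each bag holds 4 vertices, so the decomposition has width 3, which upper-bounds the treewidth. Conversely, {0, 2, 4, 6} is a clique of size 4, and the vertices of any clique must share a bag in every tree decomposition; so some bag has ≥ 4 vertices and tw(G) ≥ 3. Combining the bounds, tw(G) = 3.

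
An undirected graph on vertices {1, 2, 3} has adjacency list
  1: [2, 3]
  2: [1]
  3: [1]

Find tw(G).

A width-1 tree decomposition is:
Bags: B1 = {1, 3}  B2 = {1, 2}
Tree: B1–B2
Each bag holds 2 vertices, so the decomposition has width 1, which upper-bounds the treewidth. G has an edge, so its treewidth is at least 1. Therefore the treewidth is 1.

1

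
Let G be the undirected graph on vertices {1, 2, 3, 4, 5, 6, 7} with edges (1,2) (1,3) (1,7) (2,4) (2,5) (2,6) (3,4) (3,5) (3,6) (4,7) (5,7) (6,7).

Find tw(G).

3

A width-3 tree decomposition is:
Bags: B1 = {2, 3, 6, 7}  B2 = {2, 3, 5, 7}  B3 = {2, 3, 4, 7}  B4 = {1, 2, 3, 7}
Tree: B1–B2, B2–B3, B3–B4
Every bag has size at most 4, so the width is 4 − 1 = 3 and tw(G) ≤ 3. For the lower bound: the 4 vertex sets {3,6}, {2,5}, {7}, {4} are disjoint, each induces a connected subgraph, and every pair is joined by at least one edge of G. Contracting each set to a single vertex therefore yields K_{4} as a minor, and since treewidth is minor-monotone, tw(G) ≥ tw(K_{4}) = 3. Hence tw(G) = 3 exactly.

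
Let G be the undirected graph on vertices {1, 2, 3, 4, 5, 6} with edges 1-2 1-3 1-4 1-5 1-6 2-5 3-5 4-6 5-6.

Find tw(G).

A width-2 tree decomposition is:
Bags: B1 = {1, 5, 6}  B2 = {1, 3, 5}  B3 = {1, 4, 6}  B4 = {1, 2, 5}
Tree: B1–B2, B1–B3, B1–B4
Each bag holds 3 vertices, so the decomposition has width 2, which upper-bounds the treewidth. For the lower bound, the 3 vertices {1, 4, 6} are pairwise adjacent, and any tree decomposition puts a clique entirely inside one bag — forcing width ≥ 2. Therefore the treewidth is 2.

2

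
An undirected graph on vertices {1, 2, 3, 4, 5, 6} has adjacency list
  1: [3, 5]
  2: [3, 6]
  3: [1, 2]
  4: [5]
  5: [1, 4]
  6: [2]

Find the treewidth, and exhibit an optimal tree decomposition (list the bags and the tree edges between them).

The largest bag has 2 vertices, giving width 1; this decomposition certifies tw(G) ≤ 1. G has an edge, so its treewidth is at least 1. Therefore the treewidth is 1.

Treewidth 1.
Bags: B1 = {2, 6}  B2 = {2, 3}  B3 = {1, 3}  B4 = {1, 5}  B5 = {4, 5}
Tree: B1–B2, B2–B3, B3–B4, B4–B5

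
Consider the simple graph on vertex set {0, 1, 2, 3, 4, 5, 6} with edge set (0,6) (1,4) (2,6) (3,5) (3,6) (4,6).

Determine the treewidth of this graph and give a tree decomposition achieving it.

Treewidth 1.
One optimal decomposition is:
Bags: B1 = {0, 6}  B2 = {3, 6}  B3 = {2, 6}  B4 = {4, 6}  B5 = {3, 5}  B6 = {1, 4}
Tree: B1–B2, B2–B3, B2–B4, B2–B5, B4–B6

Every bag has size at most 2, so the width is 2 − 1 = 1 and tw(G) ≤ 1. Any graph with an edge has treewidth ≥ 1, and G has the edge 6–0. The upper and lower bounds meet at 1, so that is the treewidth.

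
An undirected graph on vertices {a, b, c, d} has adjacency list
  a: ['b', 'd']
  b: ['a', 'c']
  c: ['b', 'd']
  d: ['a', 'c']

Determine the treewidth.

A width-2 tree decomposition is:
Bags: B1 = {a, b, d}  B2 = {b, c, d}
Tree: B1–B2
Each bag holds 3 vertices, so the decomposition has width 2, which upper-bounds the treewidth. For the lower bound, G contains the cycle d–a–b–c–d, so G is not a forest; only forests have treewidth ≤ 1, hence tw(G) ≥ 2. Hence tw(G) = 2 exactly.

2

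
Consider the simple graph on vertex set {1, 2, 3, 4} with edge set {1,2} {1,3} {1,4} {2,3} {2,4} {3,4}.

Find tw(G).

3

A width-3 tree decomposition is:
Bags: B1 = {1, 2, 3, 4}
Tree: (single bag)
A single bag containing all 4 vertices is trivially a valid decomposition of width 3. Conversely, {1, 2, 3, 4} is a clique of size 4, and the vertices of any clique must share a bag in every tree decomposition; so some bag has ≥ 4 vertices and tw(G) ≥ 3. Combining the bounds, tw(G) = 3.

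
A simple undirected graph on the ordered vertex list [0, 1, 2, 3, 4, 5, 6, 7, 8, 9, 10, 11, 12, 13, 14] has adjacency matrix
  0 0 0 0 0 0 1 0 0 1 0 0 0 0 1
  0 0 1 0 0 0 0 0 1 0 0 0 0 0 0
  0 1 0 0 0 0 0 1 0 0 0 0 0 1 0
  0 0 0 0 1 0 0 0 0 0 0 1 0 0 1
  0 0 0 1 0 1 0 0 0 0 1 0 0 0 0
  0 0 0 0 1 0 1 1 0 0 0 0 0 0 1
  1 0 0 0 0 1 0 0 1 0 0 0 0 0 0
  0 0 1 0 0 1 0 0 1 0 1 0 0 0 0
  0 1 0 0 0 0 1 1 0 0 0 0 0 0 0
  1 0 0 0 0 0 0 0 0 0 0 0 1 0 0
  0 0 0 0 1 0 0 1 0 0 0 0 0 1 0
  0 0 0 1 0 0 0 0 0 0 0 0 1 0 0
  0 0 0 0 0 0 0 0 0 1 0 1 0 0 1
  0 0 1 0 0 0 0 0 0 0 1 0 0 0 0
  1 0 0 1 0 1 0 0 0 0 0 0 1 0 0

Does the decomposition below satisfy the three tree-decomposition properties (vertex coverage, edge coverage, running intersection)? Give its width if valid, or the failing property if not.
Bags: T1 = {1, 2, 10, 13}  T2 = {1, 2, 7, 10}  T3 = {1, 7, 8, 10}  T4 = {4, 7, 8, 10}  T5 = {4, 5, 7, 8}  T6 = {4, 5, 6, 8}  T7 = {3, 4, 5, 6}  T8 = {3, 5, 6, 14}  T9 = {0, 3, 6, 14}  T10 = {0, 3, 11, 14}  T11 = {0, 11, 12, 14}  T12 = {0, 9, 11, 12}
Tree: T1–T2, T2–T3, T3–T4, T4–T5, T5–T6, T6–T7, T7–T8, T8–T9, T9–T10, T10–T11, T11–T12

Every vertex of G appears in some bag (union = {0, 1, 2, 3, 4, 5, 6, 7, 8, 9, 10, 11, 12, 13, 14}); every edge is covered by a bag; and for each vertex v the set of bags containing v is connected in the bag tree. The decomposition is therefore valid. The largest bag has 4 vertices, so the width is 3.

Yes; width 3.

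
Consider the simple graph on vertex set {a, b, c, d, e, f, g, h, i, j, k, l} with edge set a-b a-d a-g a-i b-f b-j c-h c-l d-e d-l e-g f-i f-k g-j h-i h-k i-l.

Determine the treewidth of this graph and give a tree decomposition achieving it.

Treewidth 3.
Bags: B1 = {b, e, g, j}  B2 = {a, b, e, g}  B3 = {a, b, d, e}  B4 = {a, b, d, f}  B5 = {a, d, f, i}  B6 = {d, f, i, l}  B7 = {f, i, k, l}  B8 = {h, i, k, l}  B9 = {c, h, k, l}
Tree: B1–B2, B2–B3, B3–B4, B4–B5, B5–B6, B6–B7, B7–B8, B8–B9

Each bag holds 4 vertices, so the decomposition has width 3, which upper-bounds the treewidth. For the lower bound: the 4 vertex sets {e,g,j}, {b}, {a}, {d,f,i,l} are disjoint, each induces a connected subgraph, and every pair is joined by at least one edge of G. Contracting each set to a single vertex therefore yields K_{4} as a minor, and since treewidth is minor-monotone, tw(G) ≥ tw(K_{4}) = 3. Hence tw(G) = 3 exactly.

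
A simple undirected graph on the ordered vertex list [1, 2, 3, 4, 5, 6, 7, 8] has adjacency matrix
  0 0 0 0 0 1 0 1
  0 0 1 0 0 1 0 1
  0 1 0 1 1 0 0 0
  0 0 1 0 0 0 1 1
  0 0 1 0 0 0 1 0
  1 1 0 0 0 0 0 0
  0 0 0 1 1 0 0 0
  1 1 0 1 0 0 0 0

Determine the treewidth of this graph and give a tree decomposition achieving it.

Treewidth 2.
One such decomposition:
Bags: B1 = {1, 6, 8}  B2 = {2, 6, 8}  B3 = {2, 4, 8}  B4 = {2, 3, 4}  B5 = {3, 4, 7}  B6 = {3, 5, 7}
Tree: B1–B2, B2–B3, B3–B4, B4–B5, B5–B6

Every bag has size at most 3, so the width is 3 − 1 = 2 and tw(G) ≤ 2. Since 1–6–2–8–1 is a cycle in G, G is not acyclic. Forests are exactly the graphs of treewidth ≤ 1, so tw(G) ≥ 2. Therefore the treewidth is 2.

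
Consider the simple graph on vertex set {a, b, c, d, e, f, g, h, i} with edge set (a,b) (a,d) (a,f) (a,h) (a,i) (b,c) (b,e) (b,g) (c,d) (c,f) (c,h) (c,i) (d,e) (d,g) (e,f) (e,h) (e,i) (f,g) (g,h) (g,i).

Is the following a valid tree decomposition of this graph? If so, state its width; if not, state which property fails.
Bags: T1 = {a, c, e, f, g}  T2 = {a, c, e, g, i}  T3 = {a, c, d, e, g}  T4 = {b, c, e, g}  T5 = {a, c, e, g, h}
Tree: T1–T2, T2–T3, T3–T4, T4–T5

No — edge (a,b) lies in no bag.

A tree decomposition must satisfy three properties: every vertex lies in some bag; for every edge, both endpoints lie together in some bag; and for every vertex, the bags containing it form a connected subtree. Here edge (a,b) lies in no bag, so the decomposition is invalid.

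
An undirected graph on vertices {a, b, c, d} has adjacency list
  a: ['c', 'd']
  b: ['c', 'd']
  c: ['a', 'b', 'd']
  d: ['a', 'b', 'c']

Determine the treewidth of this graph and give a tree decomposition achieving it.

The largest bag has 3 vertices, giving width 2; this decomposition certifies tw(G) ≤ 2. On the other hand G contains the 3-clique {a, c, d}. A clique must lie in a single bag of any decomposition, so no decomposition can have width below 2. Therefore the treewidth is 2.

Treewidth 2.
Bags: B1 = {a, c, d}  B2 = {b, c, d}
Tree: B1–B2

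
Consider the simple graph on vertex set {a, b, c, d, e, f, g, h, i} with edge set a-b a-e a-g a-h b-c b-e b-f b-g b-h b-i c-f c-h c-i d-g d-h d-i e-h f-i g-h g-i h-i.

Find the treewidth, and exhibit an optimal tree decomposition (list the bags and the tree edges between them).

Every bag has size at most 4, so the width is 4 − 1 = 3 and tw(G) ≤ 3. For the lower bound, the 4 vertices {d, g, h, i} are pairwise adjacent, and any tree decomposition puts a clique entirely inside one bag — forcing width ≥ 3. The upper and lower bounds meet at 3, so that is the treewidth.

Treewidth 3.
Bags: B1 = {b, g, h, i}  B2 = {b, c, h, i}  B3 = {a, b, g, h}  B4 = {a, b, e, h}  B5 = {b, c, f, i}  B6 = {d, g, h, i}
Tree: B1–B2, B1–B3, B3–B4, B2–B5, B1–B6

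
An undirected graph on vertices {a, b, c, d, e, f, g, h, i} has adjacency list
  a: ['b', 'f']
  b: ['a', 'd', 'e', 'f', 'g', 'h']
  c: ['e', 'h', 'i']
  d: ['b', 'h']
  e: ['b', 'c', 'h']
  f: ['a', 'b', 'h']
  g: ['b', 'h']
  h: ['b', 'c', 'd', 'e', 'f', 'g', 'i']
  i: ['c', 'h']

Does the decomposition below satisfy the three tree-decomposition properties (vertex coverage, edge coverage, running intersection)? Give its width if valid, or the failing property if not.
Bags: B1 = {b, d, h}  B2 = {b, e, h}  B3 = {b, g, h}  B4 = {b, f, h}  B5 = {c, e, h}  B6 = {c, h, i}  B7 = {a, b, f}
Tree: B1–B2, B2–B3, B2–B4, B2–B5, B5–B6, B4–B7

Checking the three conditions: (i) the bags cover all of {a, b, c, d, e, f, g, h, i}; (ii) for each edge, some bag contains both endpoints; (iii) the bags containing any fixed vertex form a subtree. All hold, so the decomposition is valid with width 3 − 1 = 2.

Yes; width 2.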